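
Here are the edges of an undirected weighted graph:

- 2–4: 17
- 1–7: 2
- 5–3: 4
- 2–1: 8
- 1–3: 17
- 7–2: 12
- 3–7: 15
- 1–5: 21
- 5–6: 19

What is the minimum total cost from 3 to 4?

42

Shortest distances from 3:
3: 0
5: 4  (via 3)
7: 15  (via 3)
1: 17  (via 3)
6: 23  (via 5)
2: 25  (via 1)
4: 42  (via 2)
Shortest route: 3 → 1 → 2 → 4 = 42.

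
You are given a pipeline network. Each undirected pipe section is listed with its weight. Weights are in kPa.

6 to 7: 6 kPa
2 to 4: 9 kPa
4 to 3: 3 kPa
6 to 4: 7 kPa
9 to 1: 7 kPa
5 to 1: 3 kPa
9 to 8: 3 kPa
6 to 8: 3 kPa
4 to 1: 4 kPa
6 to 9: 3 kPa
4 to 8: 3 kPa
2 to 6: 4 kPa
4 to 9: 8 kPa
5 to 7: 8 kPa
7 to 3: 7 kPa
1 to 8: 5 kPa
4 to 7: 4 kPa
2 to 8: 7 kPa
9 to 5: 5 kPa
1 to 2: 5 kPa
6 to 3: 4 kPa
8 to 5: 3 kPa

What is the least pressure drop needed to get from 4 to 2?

9 kPa

Shortest distances from 4:
4: 0
3: 3  (via 4)
8: 3  (via 4)
1: 4  (via 4)
7: 4  (via 4)
5: 6  (via 8)
6: 6  (via 8)
9: 6  (via 8)
2: 9  (via 4)
Shortest route: 4–2 = 9 kPa.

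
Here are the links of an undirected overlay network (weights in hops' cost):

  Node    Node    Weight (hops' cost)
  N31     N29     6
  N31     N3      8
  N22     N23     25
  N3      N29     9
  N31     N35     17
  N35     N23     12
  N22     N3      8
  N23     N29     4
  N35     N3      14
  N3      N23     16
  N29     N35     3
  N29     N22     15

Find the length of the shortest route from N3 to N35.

12 hops' cost

Running Dijkstra from N3:
N3: 0
N22: 8  (via N3)
N31: 8  (via N3)
N29: 9  (via N3)
N35: 12  (via N29)
Shortest route: N3–N29–N35 = 12 hops' cost.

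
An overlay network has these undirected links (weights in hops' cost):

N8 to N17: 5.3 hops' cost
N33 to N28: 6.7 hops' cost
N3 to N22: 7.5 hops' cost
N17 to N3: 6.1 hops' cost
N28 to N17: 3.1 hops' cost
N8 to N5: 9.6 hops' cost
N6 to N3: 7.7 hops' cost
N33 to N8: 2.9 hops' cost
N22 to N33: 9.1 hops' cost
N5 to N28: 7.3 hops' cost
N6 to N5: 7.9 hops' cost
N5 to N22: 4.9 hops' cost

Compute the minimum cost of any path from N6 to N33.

Candidate routes:
N6 - N5 - N22 - N33: 7.9+4.9+9.1 = 21.9
N6 - N5 - N8 - N33: 7.9+9.6+2.9 = 20.4
Cheapest is N6 - N5 - N8 - N33 at 20.4 hops' cost.

20.4 hops' cost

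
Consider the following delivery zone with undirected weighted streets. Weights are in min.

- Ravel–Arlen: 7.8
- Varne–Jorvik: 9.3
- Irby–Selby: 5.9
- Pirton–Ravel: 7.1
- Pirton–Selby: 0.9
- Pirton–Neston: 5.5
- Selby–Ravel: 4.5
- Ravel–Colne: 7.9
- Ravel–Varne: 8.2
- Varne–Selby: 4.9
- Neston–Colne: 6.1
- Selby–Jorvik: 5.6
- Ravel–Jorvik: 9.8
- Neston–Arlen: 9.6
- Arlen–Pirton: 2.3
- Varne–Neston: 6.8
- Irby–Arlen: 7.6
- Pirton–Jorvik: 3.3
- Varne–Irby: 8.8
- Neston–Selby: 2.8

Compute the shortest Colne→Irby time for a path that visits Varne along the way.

Best Colne to Varne: Colne → Neston → Varne costing 12.9
Best Varne to Irby: Varne → Irby costing 8.8
Total via Varne: 12.9 + 8.8 = 21.7 min.

21.7 min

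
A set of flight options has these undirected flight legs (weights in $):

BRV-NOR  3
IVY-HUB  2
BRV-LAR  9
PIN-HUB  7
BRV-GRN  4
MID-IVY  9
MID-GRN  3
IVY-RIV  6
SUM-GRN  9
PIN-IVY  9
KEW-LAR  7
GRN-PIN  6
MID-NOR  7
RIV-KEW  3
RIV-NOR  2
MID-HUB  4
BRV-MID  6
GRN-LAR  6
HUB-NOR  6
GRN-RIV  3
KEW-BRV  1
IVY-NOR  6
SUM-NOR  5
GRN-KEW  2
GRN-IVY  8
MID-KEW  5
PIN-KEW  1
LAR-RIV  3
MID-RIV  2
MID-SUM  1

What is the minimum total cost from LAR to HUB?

$9

Running Dijkstra from LAR:
LAR: 0
RIV: 3  (via LAR)
NOR: 5  (via RIV)
MID: 5  (via RIV)
KEW: 6  (via RIV)
GRN: 6  (via LAR)
SUM: 6  (via MID)
BRV: 7  (via KEW)
PIN: 7  (via KEW)
HUB: 9  (via MID)
Shortest route: LAR–RIV–MID–HUB = $9.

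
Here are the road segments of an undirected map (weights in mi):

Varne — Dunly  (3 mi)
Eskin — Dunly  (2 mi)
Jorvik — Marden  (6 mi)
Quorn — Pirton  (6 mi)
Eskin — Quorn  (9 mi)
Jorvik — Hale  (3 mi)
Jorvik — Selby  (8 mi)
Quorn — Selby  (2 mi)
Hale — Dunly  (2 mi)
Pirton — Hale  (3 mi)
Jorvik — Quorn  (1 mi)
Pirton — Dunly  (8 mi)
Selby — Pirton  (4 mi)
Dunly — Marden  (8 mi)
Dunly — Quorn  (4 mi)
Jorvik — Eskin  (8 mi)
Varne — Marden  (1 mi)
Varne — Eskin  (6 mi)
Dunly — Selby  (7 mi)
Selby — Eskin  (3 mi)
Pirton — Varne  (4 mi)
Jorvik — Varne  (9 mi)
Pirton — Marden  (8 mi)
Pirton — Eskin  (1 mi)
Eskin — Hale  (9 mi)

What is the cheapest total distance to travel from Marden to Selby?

Enumerating some paths:
Marden → Varne → Dunly → Quorn → Selby: 1+3+4+2 = 10
Marden → Varne → Pirton → Selby: 1+4+4 = 9
Marden → Varne → Eskin → Selby: 1+6+3 = 10
Marden → Varne → Dunly → Eskin → Pirton → Selby: 1+3+2+1+4 = 11
The minimum is 9 mi via Marden → Varne → Pirton → Selby.

9 mi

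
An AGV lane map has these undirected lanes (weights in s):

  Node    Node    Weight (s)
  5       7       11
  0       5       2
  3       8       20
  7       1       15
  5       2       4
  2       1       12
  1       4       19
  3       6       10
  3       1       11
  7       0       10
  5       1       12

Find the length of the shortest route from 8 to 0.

Enumerating some paths:
8–3–1–7–0: 20+11+15+10 = 56
8–3–1–5–0: 20+11+12+2 = 45
8–3–1–7–5–0: 20+11+15+11+2 = 59
8–3–1–2–5–0: 20+11+12+4+2 = 49
Cheapest is 8–3–1–5–0 at 45 s.

45 s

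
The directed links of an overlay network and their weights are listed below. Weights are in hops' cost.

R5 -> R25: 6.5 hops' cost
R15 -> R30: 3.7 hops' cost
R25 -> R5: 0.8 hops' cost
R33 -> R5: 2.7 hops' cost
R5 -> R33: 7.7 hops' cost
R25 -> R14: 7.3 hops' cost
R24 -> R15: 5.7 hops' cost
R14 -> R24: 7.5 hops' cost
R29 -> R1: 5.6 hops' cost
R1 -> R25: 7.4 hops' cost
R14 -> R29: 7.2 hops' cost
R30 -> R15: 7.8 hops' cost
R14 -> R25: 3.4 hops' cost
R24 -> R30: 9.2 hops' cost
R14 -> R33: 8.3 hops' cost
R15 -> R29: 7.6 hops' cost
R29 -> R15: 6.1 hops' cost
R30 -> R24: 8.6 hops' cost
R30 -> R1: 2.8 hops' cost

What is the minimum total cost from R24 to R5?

Candidate routes:
R24–R15–R30–R1–R25–R5: 5.7+3.7+2.8+7.4+0.8 = 20.4
R24–R15–R29–R1–R25–R5: 5.7+7.6+5.6+7.4+0.8 = 27.1
R24–R30–R1–R25–R5: 9.2+2.8+7.4+0.8 = 20.2
R24–R30–R1–R25–R14–R33–R5: 9.2+2.8+7.4+7.3+8.3+2.7 = 37.7
Cheapest is R24–R30–R1–R25–R5 at 20.2 hops' cost.

20.2 hops' cost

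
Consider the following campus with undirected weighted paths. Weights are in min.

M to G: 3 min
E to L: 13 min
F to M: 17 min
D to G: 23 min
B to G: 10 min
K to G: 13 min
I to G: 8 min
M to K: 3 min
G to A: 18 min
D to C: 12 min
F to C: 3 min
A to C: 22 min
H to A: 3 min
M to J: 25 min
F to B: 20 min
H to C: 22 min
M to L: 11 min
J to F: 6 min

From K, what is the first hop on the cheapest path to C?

M

Compare a few routes:
K–M–G–B–F–C: 3+3+10+20+3 = 39
K–G–M–F–C: 13+3+17+3 = 36
K–M–J–F–C: 3+25+6+3 = 37
K–M–F–C: 3+17+3 = 23
The minimum is 23 min via K–M–F–C.
So from K the first move is to M.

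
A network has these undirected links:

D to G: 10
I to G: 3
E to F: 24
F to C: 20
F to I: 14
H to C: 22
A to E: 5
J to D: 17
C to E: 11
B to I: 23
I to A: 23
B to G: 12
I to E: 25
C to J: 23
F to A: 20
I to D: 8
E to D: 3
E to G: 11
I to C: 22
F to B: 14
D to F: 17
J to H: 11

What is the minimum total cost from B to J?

Enumerating some paths:
B → G → E → D → J: 12+11+3+17 = 43
B → G → D → J: 12+10+17 = 39
B → G → I → D → J: 12+3+8+17 = 40
Cheapest is B → G → D → J at 39.

39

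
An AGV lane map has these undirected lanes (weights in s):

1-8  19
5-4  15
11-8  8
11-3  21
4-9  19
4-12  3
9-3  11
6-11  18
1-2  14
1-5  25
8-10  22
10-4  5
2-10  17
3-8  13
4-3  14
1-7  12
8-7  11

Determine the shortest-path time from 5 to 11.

Settle nodes by increasing distance from 5:
5: 0
4: 15  (via 5)
12: 18  (via 4)
10: 20  (via 4)
1: 25  (via 5)
3: 29  (via 4)
9: 34  (via 4)
2: 37  (via 10)
7: 37  (via 1)
8: 42  (via 10)
11: 50  (via 3)
Shortest route: 5–4–3–11 = 50 s.

50 s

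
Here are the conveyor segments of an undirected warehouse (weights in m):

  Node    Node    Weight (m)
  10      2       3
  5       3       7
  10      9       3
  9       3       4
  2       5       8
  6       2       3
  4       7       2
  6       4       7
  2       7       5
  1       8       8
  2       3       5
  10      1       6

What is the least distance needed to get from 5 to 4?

15 m

Settle nodes by increasing distance from 5:
5: 0
3: 7  (via 5)
2: 8  (via 5)
6: 11  (via 2)
9: 11  (via 3)
10: 11  (via 2)
7: 13  (via 2)
4: 15  (via 7)
Shortest route: 5 → 2 → 7 → 4 = 15 m.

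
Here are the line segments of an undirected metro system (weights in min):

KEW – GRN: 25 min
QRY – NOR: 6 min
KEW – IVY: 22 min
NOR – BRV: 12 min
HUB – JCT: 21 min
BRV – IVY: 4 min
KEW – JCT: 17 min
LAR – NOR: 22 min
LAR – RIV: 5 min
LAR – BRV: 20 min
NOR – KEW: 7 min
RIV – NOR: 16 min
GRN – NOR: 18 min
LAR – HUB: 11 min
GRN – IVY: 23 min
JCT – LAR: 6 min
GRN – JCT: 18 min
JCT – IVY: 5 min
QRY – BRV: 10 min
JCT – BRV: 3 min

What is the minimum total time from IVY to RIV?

Candidate routes:
IVY–JCT–LAR–RIV: 5+6+5 = 16
IVY–BRV–LAR–RIV: 4+20+5 = 29
IVY–BRV–JCT–LAR–RIV: 4+3+6+5 = 18
IVY–BRV–NOR–RIV: 4+12+16 = 32
Cheapest is IVY–JCT–LAR–RIV at 16 min.

16 min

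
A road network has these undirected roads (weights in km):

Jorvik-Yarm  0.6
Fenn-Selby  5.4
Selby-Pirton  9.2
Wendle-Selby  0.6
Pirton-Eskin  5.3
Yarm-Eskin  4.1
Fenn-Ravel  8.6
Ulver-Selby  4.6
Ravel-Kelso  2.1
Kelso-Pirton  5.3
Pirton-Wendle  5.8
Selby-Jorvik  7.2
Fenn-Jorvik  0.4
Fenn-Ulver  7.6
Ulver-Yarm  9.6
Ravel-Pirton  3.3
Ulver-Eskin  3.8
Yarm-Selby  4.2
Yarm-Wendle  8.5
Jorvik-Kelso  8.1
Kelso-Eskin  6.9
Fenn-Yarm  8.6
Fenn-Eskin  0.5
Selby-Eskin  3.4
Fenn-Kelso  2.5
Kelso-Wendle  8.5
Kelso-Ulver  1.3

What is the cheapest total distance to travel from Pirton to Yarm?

Enumerating some paths:
Pirton–Kelso–Fenn–Jorvik–Yarm: 5.3+2.5+0.4+0.6 = 8.8
Pirton–Ravel–Kelso–Fenn–Jorvik–Yarm: 3.3+2.1+2.5+0.4+0.6 = 8.9
Pirton–Eskin–Fenn–Jorvik–Yarm: 5.3+0.5+0.4+0.6 = 6.8
The minimum is 6.8 km via Pirton–Eskin–Fenn–Jorvik–Yarm.

6.8 km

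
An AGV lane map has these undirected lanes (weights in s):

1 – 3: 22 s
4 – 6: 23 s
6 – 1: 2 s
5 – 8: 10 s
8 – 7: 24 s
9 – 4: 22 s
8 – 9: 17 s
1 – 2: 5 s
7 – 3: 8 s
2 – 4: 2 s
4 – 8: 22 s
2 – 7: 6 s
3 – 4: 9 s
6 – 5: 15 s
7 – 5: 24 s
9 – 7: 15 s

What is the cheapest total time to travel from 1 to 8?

27 s

Shortest distances from 1:
1: 0
6: 2  (via 1)
2: 5  (via 1)
4: 7  (via 2)
7: 11  (via 2)
3: 16  (via 4)
5: 17  (via 6)
9: 26  (via 7)
8: 27  (via 5)
Shortest route: 1 → 6 → 5 → 8 = 27 s.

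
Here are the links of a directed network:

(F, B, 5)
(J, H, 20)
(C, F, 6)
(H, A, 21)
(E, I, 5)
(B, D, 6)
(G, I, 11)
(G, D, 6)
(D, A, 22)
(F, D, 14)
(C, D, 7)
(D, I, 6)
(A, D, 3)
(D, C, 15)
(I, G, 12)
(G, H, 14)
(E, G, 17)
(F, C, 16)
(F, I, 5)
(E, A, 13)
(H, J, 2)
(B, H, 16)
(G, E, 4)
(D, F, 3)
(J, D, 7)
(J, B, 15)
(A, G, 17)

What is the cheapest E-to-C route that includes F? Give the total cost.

Best E to F: E–A–D–F costing 19
Best F to C: F–C costing 16
Total via F: 19 + 16 = 35.

35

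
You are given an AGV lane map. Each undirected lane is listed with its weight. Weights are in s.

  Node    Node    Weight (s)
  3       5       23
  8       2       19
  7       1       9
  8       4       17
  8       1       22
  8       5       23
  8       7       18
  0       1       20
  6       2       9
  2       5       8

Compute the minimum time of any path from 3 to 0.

88 s

Running Dijkstra from 3:
3: 0
5: 23  (via 3)
2: 31  (via 5)
6: 40  (via 2)
8: 46  (via 5)
4: 63  (via 8)
7: 64  (via 8)
1: 68  (via 8)
0: 88  (via 1)
Shortest route: 3 → 5 → 8 → 1 → 0 = 88 s.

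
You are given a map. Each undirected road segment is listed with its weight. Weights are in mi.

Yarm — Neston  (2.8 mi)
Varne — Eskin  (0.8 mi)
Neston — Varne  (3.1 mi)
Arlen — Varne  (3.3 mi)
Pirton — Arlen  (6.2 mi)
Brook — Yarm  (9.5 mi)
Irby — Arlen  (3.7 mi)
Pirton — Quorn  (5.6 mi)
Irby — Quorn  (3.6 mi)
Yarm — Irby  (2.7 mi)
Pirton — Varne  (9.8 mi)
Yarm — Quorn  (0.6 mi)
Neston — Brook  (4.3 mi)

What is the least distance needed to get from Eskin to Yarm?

Running Dijkstra from Eskin:
Eskin: 0
Varne: 0.8  (via Eskin)
Neston: 3.9  (via Varne)
Arlen: 4.1  (via Varne)
Yarm: 6.7  (via Neston)
Shortest route: Eskin → Varne → Neston → Yarm = 6.7 mi.

6.7 mi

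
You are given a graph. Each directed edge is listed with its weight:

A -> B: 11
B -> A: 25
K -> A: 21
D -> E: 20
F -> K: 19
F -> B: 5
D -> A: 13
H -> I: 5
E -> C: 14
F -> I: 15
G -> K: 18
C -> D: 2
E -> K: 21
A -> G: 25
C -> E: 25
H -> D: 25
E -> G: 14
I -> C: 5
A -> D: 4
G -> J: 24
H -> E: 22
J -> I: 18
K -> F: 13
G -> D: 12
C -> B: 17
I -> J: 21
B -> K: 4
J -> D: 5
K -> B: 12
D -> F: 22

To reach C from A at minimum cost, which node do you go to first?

Compare a few routes:
A–D–F–I–C: 4+22+15+5 = 46
A–G–D–E–C: 25+12+20+14 = 71
A–B–K–F–I–C: 11+4+13+15+5 = 48
A–D–E–C: 4+20+14 = 38
The minimum is 38 via A–D–E–C.
So from A the first move is to D.

D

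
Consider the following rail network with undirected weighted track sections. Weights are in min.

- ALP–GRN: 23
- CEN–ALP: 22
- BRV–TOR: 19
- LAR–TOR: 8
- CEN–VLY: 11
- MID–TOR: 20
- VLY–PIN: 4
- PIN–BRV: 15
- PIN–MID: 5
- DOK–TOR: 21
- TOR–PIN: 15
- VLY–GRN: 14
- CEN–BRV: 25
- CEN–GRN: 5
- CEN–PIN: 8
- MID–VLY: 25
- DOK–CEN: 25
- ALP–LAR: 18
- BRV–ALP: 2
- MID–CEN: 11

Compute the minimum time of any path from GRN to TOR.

Candidate routes:
GRN - CEN - PIN - TOR: 5+8+15 = 28
GRN - CEN - MID - TOR: 5+11+20 = 36
GRN - CEN - VLY - PIN - TOR: 5+11+4+15 = 35
GRN - VLY - PIN - TOR: 14+4+15 = 33
Cheapest is GRN - CEN - PIN - TOR at 28 min.

28 min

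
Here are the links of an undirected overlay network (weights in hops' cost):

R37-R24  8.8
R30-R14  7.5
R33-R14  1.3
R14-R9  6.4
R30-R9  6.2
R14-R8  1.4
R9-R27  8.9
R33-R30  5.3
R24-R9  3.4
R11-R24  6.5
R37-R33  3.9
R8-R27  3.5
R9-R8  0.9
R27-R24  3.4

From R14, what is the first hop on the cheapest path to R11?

R8

Enumerating some paths:
R14 → R8 → R9 → R24 → R11: 1.4+0.9+3.4+6.5 = 12.2
R14 → R33 → R37 → R24 → R11: 1.3+3.9+8.8+6.5 = 20.5
R14 → R9 → R24 → R11: 6.4+3.4+6.5 = 16.3
R14 → R8 → R27 → R24 → R11: 1.4+3.5+3.4+6.5 = 14.8
The minimum is 12.2 hops' cost via R14 → R8 → R9 → R24 → R11.
So from R14 the first move is to R8.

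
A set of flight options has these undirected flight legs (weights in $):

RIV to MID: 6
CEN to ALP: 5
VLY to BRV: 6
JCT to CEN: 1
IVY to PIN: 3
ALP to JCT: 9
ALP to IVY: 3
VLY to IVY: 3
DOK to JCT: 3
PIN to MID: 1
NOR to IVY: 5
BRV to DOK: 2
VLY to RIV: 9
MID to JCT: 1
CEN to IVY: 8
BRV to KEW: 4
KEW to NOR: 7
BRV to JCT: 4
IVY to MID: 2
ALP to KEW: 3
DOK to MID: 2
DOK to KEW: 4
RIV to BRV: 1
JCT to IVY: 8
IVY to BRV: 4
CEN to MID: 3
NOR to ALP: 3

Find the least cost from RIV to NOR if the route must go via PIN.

$14

Shortest RIV→PIN: RIV–BRV–DOK–MID–PIN = 6
Best PIN to NOR: PIN–IVY–NOR costing 8
Total via PIN: 6 + 8 = $14.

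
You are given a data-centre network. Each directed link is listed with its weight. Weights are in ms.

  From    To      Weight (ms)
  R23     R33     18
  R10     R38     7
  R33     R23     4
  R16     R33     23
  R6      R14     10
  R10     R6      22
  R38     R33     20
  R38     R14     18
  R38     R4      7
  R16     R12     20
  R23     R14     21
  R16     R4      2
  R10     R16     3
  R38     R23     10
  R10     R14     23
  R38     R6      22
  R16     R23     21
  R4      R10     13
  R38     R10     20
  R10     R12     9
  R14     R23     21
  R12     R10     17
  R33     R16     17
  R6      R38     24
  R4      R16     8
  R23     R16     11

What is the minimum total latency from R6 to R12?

Enumerating some paths:
R6 → R38 → R4 → R16 → R12: 24+7+8+20 = 59
R6 → R14 → R23 → R16 → R12: 10+21+11+20 = 62
R6 → R38 → R10 → R12: 24+20+9 = 53
Cheapest is R6 → R38 → R10 → R12 at 53 ms.

53 ms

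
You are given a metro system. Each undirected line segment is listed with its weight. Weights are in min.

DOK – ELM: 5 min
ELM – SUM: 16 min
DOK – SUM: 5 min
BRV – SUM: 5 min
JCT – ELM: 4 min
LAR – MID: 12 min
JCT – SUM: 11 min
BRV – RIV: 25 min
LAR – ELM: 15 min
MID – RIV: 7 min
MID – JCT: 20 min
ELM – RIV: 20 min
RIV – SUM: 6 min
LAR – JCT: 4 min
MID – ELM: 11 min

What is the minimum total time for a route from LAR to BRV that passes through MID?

Shortest LAR→MID: LAR → MID = 12
Shortest MID→BRV: MID → RIV → SUM → BRV = 18
Total via MID: 12 + 18 = 30 min.

30 min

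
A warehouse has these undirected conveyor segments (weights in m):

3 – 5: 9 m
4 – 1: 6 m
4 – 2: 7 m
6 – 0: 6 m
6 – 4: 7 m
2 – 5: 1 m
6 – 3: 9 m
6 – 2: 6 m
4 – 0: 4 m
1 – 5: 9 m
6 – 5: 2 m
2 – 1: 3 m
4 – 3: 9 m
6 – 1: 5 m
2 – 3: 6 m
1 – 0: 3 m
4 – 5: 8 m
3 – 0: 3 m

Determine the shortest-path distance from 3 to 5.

7 m

Compare a few routes:
3–0–6–5: 3+6+2 = 11
3–5: 9 = 9
3–0–1–2–5: 3+3+3+1 = 10
3–2–5: 6+1 = 7
Cheapest is 3–2–5 at 7 m.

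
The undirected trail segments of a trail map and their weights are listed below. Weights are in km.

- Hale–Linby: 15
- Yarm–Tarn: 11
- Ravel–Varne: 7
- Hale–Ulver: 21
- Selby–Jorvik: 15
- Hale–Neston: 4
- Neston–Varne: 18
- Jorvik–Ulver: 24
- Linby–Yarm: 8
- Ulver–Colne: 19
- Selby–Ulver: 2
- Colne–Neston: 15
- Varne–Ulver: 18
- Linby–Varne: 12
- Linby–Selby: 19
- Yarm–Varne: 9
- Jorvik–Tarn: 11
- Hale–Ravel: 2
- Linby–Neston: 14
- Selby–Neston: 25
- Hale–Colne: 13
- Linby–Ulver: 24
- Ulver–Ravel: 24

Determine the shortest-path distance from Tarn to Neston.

Candidate routes:
Tarn–Yarm–Linby–Neston: 11+8+14 = 33
Tarn–Yarm–Varne–Neston: 11+9+18 = 38
Tarn–Yarm–Linby–Hale–Neston: 11+8+15+4 = 38
Tarn–Yarm–Linby–Varne–Ravel–Hale–Neston: 11+8+12+7+2+4 = 44
Cheapest is Tarn–Yarm–Linby–Neston at 33 km.

33 km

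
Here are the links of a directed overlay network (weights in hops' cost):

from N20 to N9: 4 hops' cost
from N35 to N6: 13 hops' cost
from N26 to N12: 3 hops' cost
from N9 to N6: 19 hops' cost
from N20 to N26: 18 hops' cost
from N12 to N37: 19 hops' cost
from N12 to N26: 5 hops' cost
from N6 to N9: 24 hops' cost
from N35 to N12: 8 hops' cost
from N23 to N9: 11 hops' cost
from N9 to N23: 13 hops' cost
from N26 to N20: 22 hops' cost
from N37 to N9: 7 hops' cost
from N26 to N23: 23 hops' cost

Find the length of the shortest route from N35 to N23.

Running Dijkstra from N35:
N35: 0
N12: 8  (via N35)
N26: 13  (via N12)
N6: 13  (via N35)
N37: 27  (via N12)
N9: 34  (via N37)
N20: 35  (via N26)
N23: 36  (via N26)
Shortest route: N35 → N12 → N26 → N23 = 36 hops' cost.

36 hops' cost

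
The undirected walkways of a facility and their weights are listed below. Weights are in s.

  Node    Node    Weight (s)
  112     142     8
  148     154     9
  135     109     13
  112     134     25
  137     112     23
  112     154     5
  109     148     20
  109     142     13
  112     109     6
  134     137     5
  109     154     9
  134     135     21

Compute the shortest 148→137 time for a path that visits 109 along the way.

Best 148 to 109: 148–154–109 costing 18
Best 109 to 137: 109–112–137 costing 29
Total via 109: 18 + 29 = 47 s.

47 s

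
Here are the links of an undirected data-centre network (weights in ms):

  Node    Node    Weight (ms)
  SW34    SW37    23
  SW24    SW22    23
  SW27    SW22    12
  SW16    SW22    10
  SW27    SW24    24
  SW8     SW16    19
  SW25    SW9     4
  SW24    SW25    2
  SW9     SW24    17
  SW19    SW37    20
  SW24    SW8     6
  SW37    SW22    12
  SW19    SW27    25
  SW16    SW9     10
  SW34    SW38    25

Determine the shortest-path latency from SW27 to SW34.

47 ms

Candidate routes:
SW27 → SW19 → SW37 → SW34: 25+20+23 = 68
SW27 → SW22 → SW37 → SW34: 12+12+23 = 47
SW27 → SW24 → SW22 → SW37 → SW34: 24+23+12+23 = 82
The minimum is 47 ms via SW27 → SW22 → SW37 → SW34.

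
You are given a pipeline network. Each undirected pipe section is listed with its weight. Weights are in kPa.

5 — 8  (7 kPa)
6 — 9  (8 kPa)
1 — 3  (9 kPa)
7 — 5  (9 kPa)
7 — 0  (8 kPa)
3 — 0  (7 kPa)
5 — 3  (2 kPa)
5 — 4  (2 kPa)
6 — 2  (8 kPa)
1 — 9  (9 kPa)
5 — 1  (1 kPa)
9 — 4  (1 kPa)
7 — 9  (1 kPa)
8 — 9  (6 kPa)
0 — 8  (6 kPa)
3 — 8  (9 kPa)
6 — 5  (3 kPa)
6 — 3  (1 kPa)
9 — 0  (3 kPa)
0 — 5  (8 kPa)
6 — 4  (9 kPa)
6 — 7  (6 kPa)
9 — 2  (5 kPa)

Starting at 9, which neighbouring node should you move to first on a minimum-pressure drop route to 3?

Enumerating some paths:
9 → 4 → 5 → 3: 1+2+2 = 5
9 → 6 → 3: 8+1 = 9
9 → 7 → 6 → 3: 1+6+1 = 8
9 → 4 → 5 → 6 → 3: 1+2+3+1 = 7
The minimum is 5 kPa via 9 → 4 → 5 → 3.
So from 9 the first move is to 4.

4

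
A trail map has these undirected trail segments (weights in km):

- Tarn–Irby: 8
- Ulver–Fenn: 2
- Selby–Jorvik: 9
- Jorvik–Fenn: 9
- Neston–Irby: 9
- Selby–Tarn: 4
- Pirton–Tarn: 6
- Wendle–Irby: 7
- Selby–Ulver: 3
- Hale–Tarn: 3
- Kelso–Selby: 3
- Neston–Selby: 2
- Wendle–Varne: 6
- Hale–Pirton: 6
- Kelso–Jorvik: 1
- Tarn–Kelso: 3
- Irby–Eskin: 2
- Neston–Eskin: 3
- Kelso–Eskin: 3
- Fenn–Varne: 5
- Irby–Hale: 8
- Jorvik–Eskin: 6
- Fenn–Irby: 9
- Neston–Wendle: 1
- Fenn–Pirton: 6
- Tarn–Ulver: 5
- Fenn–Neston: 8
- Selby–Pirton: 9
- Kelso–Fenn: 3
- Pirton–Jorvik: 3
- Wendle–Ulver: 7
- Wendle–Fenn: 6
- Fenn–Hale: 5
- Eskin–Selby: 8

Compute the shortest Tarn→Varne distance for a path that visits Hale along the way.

Best Tarn to Hale: Tarn → Hale costing 3
Best Hale to Varne: Hale → Fenn → Varne costing 10
Total via Hale: 3 + 10 = 13 km.

13 km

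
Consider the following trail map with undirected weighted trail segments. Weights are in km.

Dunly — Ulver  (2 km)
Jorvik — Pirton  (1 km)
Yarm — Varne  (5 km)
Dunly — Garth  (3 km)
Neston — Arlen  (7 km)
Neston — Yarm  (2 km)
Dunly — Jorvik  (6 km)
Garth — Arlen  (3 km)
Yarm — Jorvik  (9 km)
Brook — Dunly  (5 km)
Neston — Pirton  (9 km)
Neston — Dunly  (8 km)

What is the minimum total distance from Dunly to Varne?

15 km

Candidate routes:
Dunly → Jorvik → Yarm → Varne: 6+9+5 = 20
Dunly → Garth → Arlen → Neston → Yarm → Varne: 3+3+7+2+5 = 20
Dunly → Neston → Yarm → Varne: 8+2+5 = 15
Cheapest is Dunly → Neston → Yarm → Varne at 15 km.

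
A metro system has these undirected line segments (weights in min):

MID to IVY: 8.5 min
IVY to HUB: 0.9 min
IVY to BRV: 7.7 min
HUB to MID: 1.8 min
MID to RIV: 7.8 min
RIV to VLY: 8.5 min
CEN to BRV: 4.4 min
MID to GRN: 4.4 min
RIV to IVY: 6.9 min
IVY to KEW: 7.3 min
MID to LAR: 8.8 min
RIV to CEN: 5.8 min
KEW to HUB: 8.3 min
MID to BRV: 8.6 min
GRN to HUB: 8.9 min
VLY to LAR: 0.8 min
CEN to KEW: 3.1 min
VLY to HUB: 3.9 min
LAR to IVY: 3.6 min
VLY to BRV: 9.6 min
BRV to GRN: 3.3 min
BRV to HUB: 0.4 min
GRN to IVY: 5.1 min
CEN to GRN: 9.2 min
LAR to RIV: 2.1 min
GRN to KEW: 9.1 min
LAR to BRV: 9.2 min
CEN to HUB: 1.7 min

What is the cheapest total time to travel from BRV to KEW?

Compare a few routes:
BRV–HUB–CEN–KEW: 0.4+1.7+3.1 = 5.2
BRV–CEN–KEW: 4.4+3.1 = 7.5
The minimum is 5.2 min via BRV–HUB–CEN–KEW.

5.2 min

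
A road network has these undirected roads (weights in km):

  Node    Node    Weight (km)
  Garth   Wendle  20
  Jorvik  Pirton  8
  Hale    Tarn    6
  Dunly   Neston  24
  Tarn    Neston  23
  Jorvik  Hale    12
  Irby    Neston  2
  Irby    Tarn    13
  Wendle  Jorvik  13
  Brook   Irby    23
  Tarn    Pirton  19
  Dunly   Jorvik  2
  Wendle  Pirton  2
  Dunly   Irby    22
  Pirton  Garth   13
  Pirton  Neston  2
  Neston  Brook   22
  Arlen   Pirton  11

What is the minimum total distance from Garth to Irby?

Settle nodes by increasing distance from Garth:
Garth: 0
Pirton: 13  (via Garth)
Neston: 15  (via Pirton)
Wendle: 15  (via Pirton)
Irby: 17  (via Neston)
Shortest route: Garth → Pirton → Neston → Irby = 17 km.

17 km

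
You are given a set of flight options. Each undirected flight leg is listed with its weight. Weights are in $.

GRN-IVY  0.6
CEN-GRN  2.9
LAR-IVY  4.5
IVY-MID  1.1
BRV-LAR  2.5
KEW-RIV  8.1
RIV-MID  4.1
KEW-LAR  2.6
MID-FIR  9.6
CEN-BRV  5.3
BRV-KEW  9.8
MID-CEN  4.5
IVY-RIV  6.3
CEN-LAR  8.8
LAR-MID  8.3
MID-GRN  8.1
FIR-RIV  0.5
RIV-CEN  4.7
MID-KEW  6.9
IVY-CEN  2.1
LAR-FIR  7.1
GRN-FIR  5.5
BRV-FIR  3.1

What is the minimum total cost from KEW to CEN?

$9.2

Compare a few routes:
KEW–LAR–IVY–GRN–CEN: 2.6+4.5+0.6+2.9 = 10.6
KEW–LAR–IVY–CEN: 2.6+4.5+2.1 = 9.2
KEW–LAR–BRV–CEN: 2.6+2.5+5.3 = 10.4
KEW–MID–IVY–CEN: 6.9+1.1+2.1 = 10.1
Cheapest is KEW–LAR–IVY–CEN at $9.2.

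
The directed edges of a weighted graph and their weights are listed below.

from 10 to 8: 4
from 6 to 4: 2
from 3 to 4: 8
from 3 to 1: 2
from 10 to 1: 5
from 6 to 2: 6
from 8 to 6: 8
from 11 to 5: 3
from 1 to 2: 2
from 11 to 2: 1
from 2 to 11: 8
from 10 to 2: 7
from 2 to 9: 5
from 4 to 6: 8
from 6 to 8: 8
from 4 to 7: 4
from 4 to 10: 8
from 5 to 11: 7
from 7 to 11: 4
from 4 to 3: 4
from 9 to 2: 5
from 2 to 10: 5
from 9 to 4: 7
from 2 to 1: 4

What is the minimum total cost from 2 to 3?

16

Shortest distances from 2:
2: 0
1: 4  (via 2)
9: 5  (via 2)
10: 5  (via 2)
11: 8  (via 2)
8: 9  (via 10)
5: 11  (via 11)
4: 12  (via 9)
3: 16  (via 4)
Shortest route: 2 → 9 → 4 → 3 = 16.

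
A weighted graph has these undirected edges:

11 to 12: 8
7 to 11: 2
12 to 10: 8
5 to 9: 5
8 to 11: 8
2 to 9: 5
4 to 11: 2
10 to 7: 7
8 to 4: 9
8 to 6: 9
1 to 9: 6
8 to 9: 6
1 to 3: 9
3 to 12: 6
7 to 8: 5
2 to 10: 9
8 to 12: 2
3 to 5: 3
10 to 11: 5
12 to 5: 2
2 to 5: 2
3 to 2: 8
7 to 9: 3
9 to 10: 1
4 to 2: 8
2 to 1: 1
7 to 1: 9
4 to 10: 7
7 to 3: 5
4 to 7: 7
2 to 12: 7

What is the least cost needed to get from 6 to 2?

Compare a few routes:
6 - 8 - 12 - 5 - 2: 9+2+2+2 = 15
6 - 8 - 12 - 2: 9+2+7 = 18
The minimum is 15 via 6 - 8 - 12 - 5 - 2.

15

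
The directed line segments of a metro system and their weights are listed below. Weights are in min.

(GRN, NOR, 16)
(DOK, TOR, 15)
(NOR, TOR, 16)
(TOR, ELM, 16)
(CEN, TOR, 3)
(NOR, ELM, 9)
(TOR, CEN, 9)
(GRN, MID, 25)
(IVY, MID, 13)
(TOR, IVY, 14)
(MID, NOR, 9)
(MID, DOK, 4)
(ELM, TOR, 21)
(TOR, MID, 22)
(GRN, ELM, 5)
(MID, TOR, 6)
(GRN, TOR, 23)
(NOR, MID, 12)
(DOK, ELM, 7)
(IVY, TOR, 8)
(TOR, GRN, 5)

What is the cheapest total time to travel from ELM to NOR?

Compare a few routes:
ELM–TOR–MID–NOR: 21+22+9 = 52
ELM–TOR–GRN–NOR: 21+5+16 = 42
The minimum is 42 min via ELM–TOR–GRN–NOR.

42 min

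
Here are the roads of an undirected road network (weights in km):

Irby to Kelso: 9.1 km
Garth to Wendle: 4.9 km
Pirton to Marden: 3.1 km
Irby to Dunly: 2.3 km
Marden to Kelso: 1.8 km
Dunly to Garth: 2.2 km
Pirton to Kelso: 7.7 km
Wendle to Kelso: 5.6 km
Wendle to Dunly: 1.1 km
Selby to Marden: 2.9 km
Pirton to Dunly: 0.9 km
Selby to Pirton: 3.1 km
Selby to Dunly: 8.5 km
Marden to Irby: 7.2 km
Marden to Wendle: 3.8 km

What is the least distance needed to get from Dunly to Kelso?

Running Dijkstra from Dunly:
Dunly: 0
Pirton: 0.9  (via Dunly)
Wendle: 1.1  (via Dunly)
Garth: 2.2  (via Dunly)
Irby: 2.3  (via Dunly)
Marden: 4  (via Pirton)
Selby: 4  (via Pirton)
Kelso: 5.8  (via Marden)
Shortest route: Dunly → Pirton → Marden → Kelso = 5.8 km.

5.8 km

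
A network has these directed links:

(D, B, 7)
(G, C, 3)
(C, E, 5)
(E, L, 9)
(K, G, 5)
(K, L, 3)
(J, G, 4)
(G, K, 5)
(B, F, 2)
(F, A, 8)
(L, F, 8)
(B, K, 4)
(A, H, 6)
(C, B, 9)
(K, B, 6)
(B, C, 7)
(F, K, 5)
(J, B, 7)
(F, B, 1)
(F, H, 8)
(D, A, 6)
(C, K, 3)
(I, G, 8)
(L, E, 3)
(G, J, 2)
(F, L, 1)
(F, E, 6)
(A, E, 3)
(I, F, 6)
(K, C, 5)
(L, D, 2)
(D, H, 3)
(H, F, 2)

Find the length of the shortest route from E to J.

28

Compare a few routes:
E → L → F → K → G → J: 9+8+5+5+2 = 29
E → L → D → B → K → G → J: 9+2+7+4+5+2 = 29
E → L → D → H → F → K → G → J: 9+2+3+2+5+5+2 = 28
Cheapest is E → L → D → H → F → K → G → J at 28.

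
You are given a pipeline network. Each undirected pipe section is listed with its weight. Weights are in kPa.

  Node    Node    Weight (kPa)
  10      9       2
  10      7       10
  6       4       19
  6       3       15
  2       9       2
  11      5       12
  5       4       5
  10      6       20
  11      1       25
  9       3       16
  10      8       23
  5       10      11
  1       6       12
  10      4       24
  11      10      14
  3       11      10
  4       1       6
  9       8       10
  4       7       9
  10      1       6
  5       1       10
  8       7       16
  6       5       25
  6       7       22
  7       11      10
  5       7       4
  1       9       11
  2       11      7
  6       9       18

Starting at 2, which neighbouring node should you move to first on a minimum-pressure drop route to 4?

Enumerating some paths:
2–9–10–1–4: 2+2+6+6 = 16
2–9–1–4: 2+11+6 = 19
2–9–10–5–4: 2+2+11+5 = 20
Cheapest is 2–9–10–1–4 at 16 kPa.
So from 2 the first move is to 9.

9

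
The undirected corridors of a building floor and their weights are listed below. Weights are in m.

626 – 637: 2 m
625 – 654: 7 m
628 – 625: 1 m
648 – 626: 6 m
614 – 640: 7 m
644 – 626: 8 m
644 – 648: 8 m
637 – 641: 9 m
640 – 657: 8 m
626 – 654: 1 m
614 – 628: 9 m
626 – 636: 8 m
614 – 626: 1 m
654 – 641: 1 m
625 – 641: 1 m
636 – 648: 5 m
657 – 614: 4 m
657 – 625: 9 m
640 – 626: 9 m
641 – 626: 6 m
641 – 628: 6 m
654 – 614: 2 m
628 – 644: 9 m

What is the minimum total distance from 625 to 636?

Compare a few routes:
625 - 641 - 654 - 626 - 636: 1+1+1+8 = 11
625 - 641 - 654 - 614 - 626 - 636: 1+1+2+1+8 = 13
The minimum is 11 m via 625 - 641 - 654 - 626 - 636.

11 m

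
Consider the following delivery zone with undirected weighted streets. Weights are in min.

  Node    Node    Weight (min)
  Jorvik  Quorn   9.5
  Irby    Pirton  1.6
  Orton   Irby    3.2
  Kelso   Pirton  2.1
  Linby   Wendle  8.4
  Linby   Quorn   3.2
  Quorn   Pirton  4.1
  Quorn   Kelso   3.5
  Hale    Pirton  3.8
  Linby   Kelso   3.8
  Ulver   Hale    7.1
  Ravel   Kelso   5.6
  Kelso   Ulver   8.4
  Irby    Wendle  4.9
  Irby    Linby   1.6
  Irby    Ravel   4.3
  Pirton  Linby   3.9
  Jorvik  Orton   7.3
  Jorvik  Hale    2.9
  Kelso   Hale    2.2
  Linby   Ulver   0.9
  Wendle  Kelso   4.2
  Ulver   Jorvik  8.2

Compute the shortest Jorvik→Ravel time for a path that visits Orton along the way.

Shortest Jorvik→Orton: Jorvik → Orton = 7.3
Shortest Orton→Ravel: Orton → Irby → Ravel = 7.5
Total via Orton: 7.3 + 7.5 = 14.8 min.

14.8 min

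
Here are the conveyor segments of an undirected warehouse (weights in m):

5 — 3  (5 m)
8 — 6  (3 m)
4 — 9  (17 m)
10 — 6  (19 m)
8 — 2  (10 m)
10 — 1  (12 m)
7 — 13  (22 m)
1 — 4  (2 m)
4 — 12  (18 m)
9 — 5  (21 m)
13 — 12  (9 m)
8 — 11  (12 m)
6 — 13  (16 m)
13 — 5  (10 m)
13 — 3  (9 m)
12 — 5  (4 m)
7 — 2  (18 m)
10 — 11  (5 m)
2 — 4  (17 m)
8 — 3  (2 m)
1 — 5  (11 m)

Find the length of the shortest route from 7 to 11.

Compare a few routes:
7 - 13 - 3 - 8 - 11: 22+9+2+12 = 45
7 - 13 - 6 - 8 - 11: 22+16+3+12 = 53
7 - 2 - 8 - 11: 18+10+12 = 40
7 - 13 - 5 - 3 - 8 - 11: 22+10+5+2+12 = 51
Cheapest is 7 - 2 - 8 - 11 at 40 m.

40 m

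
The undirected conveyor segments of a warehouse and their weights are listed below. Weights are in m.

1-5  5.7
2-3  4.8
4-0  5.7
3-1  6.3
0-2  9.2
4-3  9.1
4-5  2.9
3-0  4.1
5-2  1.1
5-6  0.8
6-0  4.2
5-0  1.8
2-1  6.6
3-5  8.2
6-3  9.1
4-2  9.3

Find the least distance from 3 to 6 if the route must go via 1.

Best 3 to 1: 3 → 1 costing 6.3
Shortest 1→6: 1 → 5 → 6 = 6.5
Total via 1: 6.3 + 6.5 = 12.8 m.

12.8 m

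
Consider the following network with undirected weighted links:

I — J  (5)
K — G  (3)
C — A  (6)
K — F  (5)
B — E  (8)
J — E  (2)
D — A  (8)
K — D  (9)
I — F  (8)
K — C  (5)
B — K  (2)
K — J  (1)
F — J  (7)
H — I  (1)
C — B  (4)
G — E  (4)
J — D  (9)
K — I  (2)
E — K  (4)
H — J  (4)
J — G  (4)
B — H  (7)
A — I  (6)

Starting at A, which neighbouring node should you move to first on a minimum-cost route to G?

I

Enumerating some paths:
A–I–K–G: 6+2+3 = 11
A–I–K–J–G: 6+2+1+4 = 13
A–C–K–G: 6+5+3 = 14
Cheapest is A–I–K–G at 11.
So from A the first move is to I.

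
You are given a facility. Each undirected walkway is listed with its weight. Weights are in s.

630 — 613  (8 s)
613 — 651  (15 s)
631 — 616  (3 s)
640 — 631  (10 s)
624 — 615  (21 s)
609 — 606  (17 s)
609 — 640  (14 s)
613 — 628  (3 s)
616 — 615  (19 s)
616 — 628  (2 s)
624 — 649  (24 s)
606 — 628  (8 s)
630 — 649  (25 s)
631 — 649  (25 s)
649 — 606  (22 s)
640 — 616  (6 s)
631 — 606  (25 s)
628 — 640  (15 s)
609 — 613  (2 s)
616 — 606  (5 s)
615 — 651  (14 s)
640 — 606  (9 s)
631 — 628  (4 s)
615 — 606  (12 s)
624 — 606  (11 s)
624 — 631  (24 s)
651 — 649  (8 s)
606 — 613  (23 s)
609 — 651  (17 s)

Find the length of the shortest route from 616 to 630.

13 s

Enumerating some paths:
616–606–628–613–630: 5+8+3+8 = 24
616–631–628–613–630: 3+4+3+8 = 18
616–628–613–630: 2+3+8 = 13
The minimum is 13 s via 616–628–613–630.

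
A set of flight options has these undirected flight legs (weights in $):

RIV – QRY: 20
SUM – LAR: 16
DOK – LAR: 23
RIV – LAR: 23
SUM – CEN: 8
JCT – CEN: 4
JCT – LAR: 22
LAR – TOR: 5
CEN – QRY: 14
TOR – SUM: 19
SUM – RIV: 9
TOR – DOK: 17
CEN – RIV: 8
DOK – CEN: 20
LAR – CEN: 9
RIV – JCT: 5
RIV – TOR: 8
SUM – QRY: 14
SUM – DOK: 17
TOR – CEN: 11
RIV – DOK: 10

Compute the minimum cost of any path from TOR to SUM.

$17

Shortest distances from TOR:
TOR: 0
LAR: 5  (via TOR)
RIV: 8  (via TOR)
CEN: 11  (via TOR)
JCT: 13  (via RIV)
DOK: 17  (via TOR)
SUM: 17  (via RIV)
Shortest route: TOR–RIV–SUM = $17.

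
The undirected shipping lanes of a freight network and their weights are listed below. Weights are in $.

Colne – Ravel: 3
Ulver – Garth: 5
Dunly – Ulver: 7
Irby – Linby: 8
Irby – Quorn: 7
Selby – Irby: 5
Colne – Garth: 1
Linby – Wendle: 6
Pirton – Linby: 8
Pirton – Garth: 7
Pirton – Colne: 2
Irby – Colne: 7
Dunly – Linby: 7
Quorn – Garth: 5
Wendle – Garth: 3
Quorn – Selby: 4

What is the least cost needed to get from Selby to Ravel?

$13

Settle nodes by increasing distance from Selby:
Selby: 0
Quorn: 4  (via Selby)
Irby: 5  (via Selby)
Garth: 9  (via Quorn)
Colne: 10  (via Garth)
Pirton: 12  (via Colne)
Wendle: 12  (via Garth)
Ravel: 13  (via Colne)
Shortest route: Selby–Quorn–Garth–Colne–Ravel = $13.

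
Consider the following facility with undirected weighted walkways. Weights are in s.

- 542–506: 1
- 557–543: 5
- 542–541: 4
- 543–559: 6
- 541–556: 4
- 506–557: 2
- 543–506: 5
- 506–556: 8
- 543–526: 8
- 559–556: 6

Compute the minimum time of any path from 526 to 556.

20 s

Running Dijkstra from 526:
526: 0
543: 8  (via 526)
557: 13  (via 543)
506: 13  (via 543)
542: 14  (via 506)
559: 14  (via 543)
541: 18  (via 542)
556: 20  (via 559)
Shortest route: 526 → 543 → 559 → 556 = 20 s.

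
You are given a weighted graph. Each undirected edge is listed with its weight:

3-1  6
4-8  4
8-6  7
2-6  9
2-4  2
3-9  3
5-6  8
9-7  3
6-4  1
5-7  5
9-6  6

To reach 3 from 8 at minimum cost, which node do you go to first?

4

Candidate routes:
8–4–2–6–9–3: 4+2+9+6+3 = 24
8–6–9–3: 7+6+3 = 16
8–4–6–9–3: 4+1+6+3 = 14
The minimum is 14 via 8–4–6–9–3.
So from 8 the first move is to 4.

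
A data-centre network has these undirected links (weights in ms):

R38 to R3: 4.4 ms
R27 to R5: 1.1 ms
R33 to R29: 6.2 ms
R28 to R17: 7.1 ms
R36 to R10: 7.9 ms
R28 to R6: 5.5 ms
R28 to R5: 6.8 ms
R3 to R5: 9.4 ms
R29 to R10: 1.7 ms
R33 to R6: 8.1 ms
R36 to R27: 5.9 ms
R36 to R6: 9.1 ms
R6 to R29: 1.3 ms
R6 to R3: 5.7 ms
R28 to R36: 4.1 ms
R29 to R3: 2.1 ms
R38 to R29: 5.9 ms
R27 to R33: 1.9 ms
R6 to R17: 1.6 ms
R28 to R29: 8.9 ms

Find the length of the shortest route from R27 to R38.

14 ms

Shortest distances from R27:
R27: 0
R5: 1.1  (via R27)
R33: 1.9  (via R27)
R36: 5.9  (via R27)
R28: 7.9  (via R5)
R29: 8.1  (via R33)
R6: 9.4  (via R29)
R10: 9.8  (via R29)
R3: 10.2  (via R29)
R17: 11  (via R6)
R38: 14  (via R29)
Shortest route: R27–R33–R29–R38 = 14 ms.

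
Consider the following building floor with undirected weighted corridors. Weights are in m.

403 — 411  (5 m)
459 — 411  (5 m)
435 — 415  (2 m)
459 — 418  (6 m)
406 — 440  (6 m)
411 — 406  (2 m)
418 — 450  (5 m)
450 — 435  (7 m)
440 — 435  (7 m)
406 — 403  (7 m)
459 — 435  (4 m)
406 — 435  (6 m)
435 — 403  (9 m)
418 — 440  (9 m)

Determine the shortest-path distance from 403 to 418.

16 m

Running Dijkstra from 403:
403: 0
411: 5  (via 403)
406: 7  (via 403)
435: 9  (via 403)
459: 10  (via 411)
415: 11  (via 435)
440: 13  (via 406)
450: 16  (via 435)
418: 16  (via 459)
Shortest route: 403–411–459–418 = 16 m.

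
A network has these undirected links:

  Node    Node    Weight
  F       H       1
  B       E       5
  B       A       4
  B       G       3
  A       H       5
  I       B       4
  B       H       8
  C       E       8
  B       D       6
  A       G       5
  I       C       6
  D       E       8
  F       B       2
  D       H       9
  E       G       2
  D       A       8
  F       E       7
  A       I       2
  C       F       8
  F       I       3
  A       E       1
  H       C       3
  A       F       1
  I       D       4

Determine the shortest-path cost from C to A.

5

Compare a few routes:
C - H - F - A: 3+1+1 = 5
C - I - A: 6+2 = 8
C - H - A: 3+5 = 8
Cheapest is C - H - F - A at 5.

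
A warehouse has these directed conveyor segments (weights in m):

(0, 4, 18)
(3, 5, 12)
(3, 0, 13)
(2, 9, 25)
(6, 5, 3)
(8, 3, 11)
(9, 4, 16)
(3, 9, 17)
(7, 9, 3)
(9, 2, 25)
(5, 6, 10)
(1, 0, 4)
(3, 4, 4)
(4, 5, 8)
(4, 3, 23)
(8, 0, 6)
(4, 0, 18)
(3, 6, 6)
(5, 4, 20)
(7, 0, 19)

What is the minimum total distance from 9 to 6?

Compare a few routes:
9 → 4 → 5 → 6: 16+8+10 = 34
9 → 4 → 3 → 6: 16+23+6 = 45
The minimum is 34 m via 9 → 4 → 5 → 6.

34 m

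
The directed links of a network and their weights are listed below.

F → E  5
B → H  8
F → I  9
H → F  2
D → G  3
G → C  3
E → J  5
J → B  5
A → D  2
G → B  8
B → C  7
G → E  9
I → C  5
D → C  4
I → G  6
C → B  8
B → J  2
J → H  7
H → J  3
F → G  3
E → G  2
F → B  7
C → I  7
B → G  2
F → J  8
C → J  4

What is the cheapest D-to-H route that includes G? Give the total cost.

17

Best D to G: D–G costing 3
Best G to H: G–C–J–H costing 14
Total via G: 3 + 14 = 17.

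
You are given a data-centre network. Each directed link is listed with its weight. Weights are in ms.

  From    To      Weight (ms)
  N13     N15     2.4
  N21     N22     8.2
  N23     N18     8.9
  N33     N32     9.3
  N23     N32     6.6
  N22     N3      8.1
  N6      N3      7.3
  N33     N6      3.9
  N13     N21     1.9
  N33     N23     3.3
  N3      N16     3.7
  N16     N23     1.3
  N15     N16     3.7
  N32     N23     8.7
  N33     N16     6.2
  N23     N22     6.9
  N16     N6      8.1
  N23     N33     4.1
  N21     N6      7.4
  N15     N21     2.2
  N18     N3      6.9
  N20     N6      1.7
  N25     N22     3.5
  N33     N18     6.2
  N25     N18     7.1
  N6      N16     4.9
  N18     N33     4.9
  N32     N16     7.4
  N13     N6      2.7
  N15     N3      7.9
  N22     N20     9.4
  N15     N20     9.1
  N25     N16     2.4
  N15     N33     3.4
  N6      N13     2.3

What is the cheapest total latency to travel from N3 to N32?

11.6 ms

Enumerating some paths:
N3 - N16 - N23 - N18 - N33 - N32: 3.7+1.3+8.9+4.9+9.3 = 28.1
N3 - N16 - N23 - N33 - N32: 3.7+1.3+4.1+9.3 = 18.4
N3 - N16 - N23 - N32: 3.7+1.3+6.6 = 11.6
Cheapest is N3 - N16 - N23 - N32 at 11.6 ms.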